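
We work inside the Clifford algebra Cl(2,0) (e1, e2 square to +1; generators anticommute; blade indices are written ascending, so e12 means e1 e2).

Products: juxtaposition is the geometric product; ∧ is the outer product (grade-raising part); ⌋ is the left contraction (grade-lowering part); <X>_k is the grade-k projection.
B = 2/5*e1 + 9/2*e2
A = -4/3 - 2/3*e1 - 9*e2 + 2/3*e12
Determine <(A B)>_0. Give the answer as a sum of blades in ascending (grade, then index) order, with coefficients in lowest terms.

step 1: -1223/30 + 37/15*e1 - 94/15*e2 + 3/5*e12
step 2: -1223/30
Answer: -1223/30


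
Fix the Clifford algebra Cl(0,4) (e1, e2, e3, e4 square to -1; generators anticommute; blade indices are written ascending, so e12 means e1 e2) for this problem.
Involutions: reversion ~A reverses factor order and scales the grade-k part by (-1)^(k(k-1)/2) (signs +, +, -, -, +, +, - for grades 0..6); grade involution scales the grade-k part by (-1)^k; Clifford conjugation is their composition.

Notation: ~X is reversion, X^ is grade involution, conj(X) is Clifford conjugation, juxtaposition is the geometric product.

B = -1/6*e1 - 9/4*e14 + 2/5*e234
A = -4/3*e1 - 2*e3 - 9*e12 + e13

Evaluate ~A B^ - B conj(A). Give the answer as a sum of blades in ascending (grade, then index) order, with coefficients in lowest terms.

first term: 2/9 + 3/2*e2 - 1/6*e3 - 3*e4 + 1/3*e13 - 389/20*e24 + 9/4*e34 + 2/5*e124 - 9/10*e134 + 8/15*e1234
second term: 2/9 + 3/2*e2 - 1/6*e3 - 3*e4 - 1/3*e13 + 421/20*e24 - 9/4*e34 + 2/5*e124 + 81/10*e134 - 8/15*e1234
Answer: 2/3*e13 - 81/2*e24 + 9/2*e34 - 9*e134 + 16/15*e1234


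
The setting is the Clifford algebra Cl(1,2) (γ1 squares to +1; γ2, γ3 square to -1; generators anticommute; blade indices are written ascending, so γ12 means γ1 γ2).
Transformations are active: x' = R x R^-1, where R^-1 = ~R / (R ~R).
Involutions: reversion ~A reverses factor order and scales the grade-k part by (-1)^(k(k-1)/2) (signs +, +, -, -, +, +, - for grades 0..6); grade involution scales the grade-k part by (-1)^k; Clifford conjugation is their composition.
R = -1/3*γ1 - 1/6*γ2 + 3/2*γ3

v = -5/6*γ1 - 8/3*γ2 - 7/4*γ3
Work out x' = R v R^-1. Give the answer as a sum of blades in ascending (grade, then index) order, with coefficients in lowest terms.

~R = -1/3*γ1 - 1/6*γ2 + 3/2*γ3, and R ~R = -13/6, so R^-1 = ~R / (-13/6).
R v = 59/24 + 3/4*γ12 + 11/6*γ13 + 103/24*γ23
Answer: 62/39*γ1 + 475/156*γ2 - 43/26*γ3


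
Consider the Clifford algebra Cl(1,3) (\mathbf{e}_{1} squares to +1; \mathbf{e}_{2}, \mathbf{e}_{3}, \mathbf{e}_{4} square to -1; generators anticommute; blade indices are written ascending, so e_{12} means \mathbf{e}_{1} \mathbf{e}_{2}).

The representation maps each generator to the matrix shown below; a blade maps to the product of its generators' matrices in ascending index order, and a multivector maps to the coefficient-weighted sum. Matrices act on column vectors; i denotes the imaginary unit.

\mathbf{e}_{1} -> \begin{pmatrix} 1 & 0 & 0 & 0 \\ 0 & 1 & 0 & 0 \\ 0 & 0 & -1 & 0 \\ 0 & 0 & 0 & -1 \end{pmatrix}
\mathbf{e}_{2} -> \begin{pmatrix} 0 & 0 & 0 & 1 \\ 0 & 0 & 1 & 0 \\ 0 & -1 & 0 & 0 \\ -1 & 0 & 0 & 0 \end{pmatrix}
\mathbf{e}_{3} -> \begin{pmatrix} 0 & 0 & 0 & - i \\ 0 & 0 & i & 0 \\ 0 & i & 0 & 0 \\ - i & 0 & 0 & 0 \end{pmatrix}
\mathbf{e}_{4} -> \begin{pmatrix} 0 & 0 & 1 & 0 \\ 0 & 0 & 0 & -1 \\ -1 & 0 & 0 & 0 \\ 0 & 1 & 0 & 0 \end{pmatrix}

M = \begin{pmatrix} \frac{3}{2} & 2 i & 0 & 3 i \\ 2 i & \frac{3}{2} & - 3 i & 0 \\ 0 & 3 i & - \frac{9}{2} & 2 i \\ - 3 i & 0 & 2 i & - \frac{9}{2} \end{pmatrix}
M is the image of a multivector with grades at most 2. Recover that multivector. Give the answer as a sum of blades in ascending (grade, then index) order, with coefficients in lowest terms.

Method: the blade images are trace-orthogonal — tr(rho(e_A) rho(e_B)^-1) = 4 if A = B and 0 otherwise — and rho(e_A)^-1 = (e_A)^2 * rho(e_A) with (e_A)^2 = +1 or -1, so the coefficient of e_A in the preimage is (e_A)^2 * tr(M rho(e_A))/4.
Nonzero projections over blades of grade <= 2: 1: (1)^2 = +1, tr(M 1) = -6, coefficient -\frac{3}{2}; e_{1}: (e_{1})^2 = +1, tr(M rho(e_{1})) = 12, coefficient 3; e_{13}: (e_{13})^2 = +1, tr(M rho(e_{13})) = -12, coefficient -3; e_{34}: (e_{34})^2 = -1, tr(M rho(e_{34})) = 8, coefficient -2. Every other blade of grade <= 2 projects to 0.
Answer: -\frac{3}{2} + 3 e_{1} - 3 e_{13} - 2 e_{34}


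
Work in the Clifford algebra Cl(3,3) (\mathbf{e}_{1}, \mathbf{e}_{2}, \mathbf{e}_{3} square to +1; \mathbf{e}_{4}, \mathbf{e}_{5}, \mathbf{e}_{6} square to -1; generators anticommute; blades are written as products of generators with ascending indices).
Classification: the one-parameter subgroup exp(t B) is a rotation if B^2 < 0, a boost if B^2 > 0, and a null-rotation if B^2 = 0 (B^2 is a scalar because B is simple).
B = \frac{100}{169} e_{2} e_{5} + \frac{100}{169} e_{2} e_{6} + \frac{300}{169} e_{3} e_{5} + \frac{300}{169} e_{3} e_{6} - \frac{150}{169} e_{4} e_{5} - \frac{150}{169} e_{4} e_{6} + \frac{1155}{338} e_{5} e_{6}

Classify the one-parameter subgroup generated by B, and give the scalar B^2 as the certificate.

B^2 term by term: the squares give (\frac{100}{169})^2*(e_{2} e_{5})^2 + (\frac{100}{169})^2*(e_{2} e_{6})^2 + (\frac{300}{169})^2*(e_{3} e_{5})^2 + (\frac{300}{169})^2*(e_{3} e_{6})^2 + (-\frac{150}{169})^2*(e_{4} e_{5})^2 + (-\frac{150}{169})^2*(e_{4} e_{6})^2 + (\frac{1155}{338})^2*(e_{5} e_{6})^2 = \frac{10000}{28561}*(+1) + \frac{10000}{28561}*(+1) + \frac{90000}{28561}*(+1) + \frac{90000}{28561}*(+1) + \frac{22500}{28561}*(-1) + \frac{22500}{28561}*(-1) + \frac{1334025}{114244}*(-1) = -\frac{25}{4} (each basis 2-blade squares to minus the product of its generators' squares); cross terms between blades sharing an index anticommute and cancel; the commuting (index-disjoint) pairs give grade-4 terms 2*c*c'*(blade product), which cancel blade by blade — e_{2} e_{3} e_{5} e_{6}: -\frac{60000}{28561} + \frac{60000}{28561} = 0; e_{2} e_{4} e_{5} e_{6}: \frac{30000}{28561} - \frac{30000}{28561} = 0; e_{3} e_{4} e_{5} e_{6}: \frac{90000}{28561} - \frac{90000}{28561} = 0 — confirming B is simple. So B^2 = -\frac{25}{4}.
Answer: rotation, certificate B^2 = -\frac{25}{4}. No conjugation can change B^2 = -\frac{25}{4}; the sign gives the class.


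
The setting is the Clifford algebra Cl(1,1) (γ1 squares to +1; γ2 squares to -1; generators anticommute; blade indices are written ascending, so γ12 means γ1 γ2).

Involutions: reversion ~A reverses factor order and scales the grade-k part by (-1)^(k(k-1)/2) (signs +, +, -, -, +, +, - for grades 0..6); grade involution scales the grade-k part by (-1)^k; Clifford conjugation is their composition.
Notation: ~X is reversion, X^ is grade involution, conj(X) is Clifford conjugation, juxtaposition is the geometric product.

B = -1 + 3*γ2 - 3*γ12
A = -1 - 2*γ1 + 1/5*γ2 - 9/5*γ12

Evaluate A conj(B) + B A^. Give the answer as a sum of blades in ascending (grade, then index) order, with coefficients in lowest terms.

first term: -19/5 - 14/5*γ1 - 16/5*γ2 + 24/5*γ12
second term: 7 - 8*γ1 + 16/5*γ2 - 6/5*γ12
Answer: 16/5 - 54/5*γ1 + 18/5*γ12


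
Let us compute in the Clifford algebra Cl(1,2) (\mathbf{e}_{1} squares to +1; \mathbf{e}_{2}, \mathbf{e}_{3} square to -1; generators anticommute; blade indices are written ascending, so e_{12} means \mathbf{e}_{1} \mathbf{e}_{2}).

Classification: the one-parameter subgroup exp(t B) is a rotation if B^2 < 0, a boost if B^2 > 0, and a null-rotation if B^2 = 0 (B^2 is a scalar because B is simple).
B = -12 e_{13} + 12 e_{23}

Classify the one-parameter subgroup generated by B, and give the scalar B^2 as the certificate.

B^2 term by term: the squares give (-12)^2*(e_{13})^2 + (12)^2*(e_{23})^2 = 144*(+1) + 144*(-1) = 0 (each basis 2-blade squares to minus the product of its generators' squares); cross terms between blades sharing an index anticommute and cancel. So B^2 = 0.
Answer: null-rotation, certificate B^2 = 0. Check the certificate: B^2 = 0, and that sign is decisive whatever form B takes.


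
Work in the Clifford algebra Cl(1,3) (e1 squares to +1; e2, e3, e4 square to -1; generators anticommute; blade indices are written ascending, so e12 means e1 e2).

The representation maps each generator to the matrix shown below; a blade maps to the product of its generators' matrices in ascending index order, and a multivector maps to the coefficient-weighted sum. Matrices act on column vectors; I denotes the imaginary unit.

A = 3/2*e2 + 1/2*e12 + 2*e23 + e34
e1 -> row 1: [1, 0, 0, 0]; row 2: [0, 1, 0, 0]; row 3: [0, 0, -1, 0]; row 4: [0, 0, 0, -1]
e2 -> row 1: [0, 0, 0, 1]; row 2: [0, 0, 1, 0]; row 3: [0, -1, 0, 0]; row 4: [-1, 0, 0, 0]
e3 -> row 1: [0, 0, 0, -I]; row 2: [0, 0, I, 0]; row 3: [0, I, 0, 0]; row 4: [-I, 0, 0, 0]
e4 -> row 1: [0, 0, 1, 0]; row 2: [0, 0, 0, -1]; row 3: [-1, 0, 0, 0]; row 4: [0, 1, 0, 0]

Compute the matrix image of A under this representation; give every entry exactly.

Bivector images (products of the table entries): rho(e12) = rho(e1)rho(e2) = row 1: [0, 0, 0, 1]; row 2: [0, 0, 1, 0]; row 3: [0, 1, 0, 0]; row 4: [1, 0, 0, 0]; rho(e23) = rho(e2)rho(e3) = row 1: [-I, 0, 0, 0]; row 2: [0, I, 0, 0]; row 3: [0, 0, -I, 0]; row 4: [0, 0, 0, I]; rho(e34) = rho(e3)rho(e4) = row 1: [0, -I, 0, 0]; row 2: [-I, 0, 0, 0]; row 3: [0, 0, 0, -I]; row 4: [0, 0, -I, 0].
M = (3/2)*rho(e2) + (1/2)*rho(e12) + (2)*rho(e23) + (1)*rho(e34), summed entrywise:
Answer: row 1: [-2*I, -I, 0, 2]; row 2: [-I, 2*I, 2, 0]; row 3: [0, -1, -2*I, -I]; row 4: [-1, 0, -I, 2*I]


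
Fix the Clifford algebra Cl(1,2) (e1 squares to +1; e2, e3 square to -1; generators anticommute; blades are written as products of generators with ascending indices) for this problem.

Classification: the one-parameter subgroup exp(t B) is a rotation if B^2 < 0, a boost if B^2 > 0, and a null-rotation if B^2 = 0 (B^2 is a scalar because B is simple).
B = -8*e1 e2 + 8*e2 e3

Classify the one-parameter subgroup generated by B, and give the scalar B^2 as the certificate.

B^2 term by term: the squares give (-8)^2*(e1 e2)^2 + (8)^2*(e2 e3)^2 = 64*(+1) + 64*(-1) = 0 (each basis 2-blade squares to minus the product of its generators' squares); cross terms between blades sharing an index anticommute and cancel. So B^2 = 0.
Answer: null-rotation, certificate B^2 = 0. Because 0 is invariant under every versor sandwich, the classification follows from its sign alone.


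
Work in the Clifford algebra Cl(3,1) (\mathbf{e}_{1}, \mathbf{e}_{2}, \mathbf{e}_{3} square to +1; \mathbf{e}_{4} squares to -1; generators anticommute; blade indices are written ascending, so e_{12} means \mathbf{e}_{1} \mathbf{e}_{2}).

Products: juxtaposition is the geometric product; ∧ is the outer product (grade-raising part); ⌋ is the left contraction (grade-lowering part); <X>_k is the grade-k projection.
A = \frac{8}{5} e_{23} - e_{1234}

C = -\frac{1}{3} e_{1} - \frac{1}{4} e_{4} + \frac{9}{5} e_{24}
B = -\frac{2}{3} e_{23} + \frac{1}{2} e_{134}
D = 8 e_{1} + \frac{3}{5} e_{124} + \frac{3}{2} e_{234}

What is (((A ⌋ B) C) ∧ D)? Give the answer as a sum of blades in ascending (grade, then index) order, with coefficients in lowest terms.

step 1: \frac{16}{15}
step 2: -\frac{16}{45} e_{1} - \frac{4}{15} e_{4} + \frac{48}{25} e_{24}
step 3: \frac{32}{15} e_{14} + \frac{384}{25} e_{124} - \frac{8}{15} e_{1234}
Answer: \frac{32}{15} e_{14} + \frac{384}{25} e_{124} - \frac{8}{15} e_{1234}


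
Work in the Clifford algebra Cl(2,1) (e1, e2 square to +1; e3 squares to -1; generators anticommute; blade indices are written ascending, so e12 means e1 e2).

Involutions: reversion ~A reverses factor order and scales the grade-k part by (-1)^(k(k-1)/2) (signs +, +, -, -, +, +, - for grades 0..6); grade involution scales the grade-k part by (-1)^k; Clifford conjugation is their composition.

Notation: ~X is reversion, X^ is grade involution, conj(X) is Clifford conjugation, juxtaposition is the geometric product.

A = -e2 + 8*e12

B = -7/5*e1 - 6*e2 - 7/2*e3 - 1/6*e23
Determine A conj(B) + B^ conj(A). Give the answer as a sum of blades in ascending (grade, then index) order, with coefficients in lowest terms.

first term: -6 + 48*e1 - 56/5*e2 - 1/6*e3 + 7/5*e12 + 4/3*e13 - 7/2*e23 + 28*e123
second term: 6 + 48*e1 - 56/5*e2 + 1/6*e3 + 7/5*e12 - 4/3*e13 - 7/2*e23 - 28*e123
Answer: 96*e1 - 112/5*e2 + 14/5*e12 - 7*e23


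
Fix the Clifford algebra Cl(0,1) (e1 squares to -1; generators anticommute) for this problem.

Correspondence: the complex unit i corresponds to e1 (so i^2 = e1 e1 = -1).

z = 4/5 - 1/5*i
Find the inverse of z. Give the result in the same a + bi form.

In blades: z = 4/5 - 1/5*e1.
With qbar = 4/5 + 1/5*e1 (scalar fixed, mapped units negated), z qbar = 17/25 (the sum of squared coefficients), so z^-1 = qbar / (17/25) = 20/17 + 5/17*e1; translating back:
Answer: 20/17 + 5/17*i


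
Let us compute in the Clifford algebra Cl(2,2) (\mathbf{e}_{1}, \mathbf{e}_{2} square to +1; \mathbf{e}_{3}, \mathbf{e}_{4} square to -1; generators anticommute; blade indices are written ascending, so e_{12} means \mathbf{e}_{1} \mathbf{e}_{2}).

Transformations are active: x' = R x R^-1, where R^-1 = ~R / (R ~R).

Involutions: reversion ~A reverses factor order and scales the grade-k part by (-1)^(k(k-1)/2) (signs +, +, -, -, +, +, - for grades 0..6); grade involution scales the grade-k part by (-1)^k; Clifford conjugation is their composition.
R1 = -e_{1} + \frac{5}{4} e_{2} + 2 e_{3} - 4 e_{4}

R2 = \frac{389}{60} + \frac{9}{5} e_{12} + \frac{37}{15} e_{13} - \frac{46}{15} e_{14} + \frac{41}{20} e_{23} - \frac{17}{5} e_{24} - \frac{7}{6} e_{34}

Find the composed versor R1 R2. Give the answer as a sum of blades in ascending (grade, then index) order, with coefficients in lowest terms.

Distribute over the terms of R1 (each basis-blade product reordered to ascending indices, repeated generators contracted through their squares):
(-e_{1}) R2 = -\frac{389}{60} e_{1} - \frac{9}{5} e_{2} - \frac{37}{15} e_{3} + \frac{46}{15} e_{4} - \frac{41}{20} e_{123} + \frac{17}{5} e_{124} + \frac{7}{6} e_{134}
(\frac{5}{4} e_{2}) R2 = -\frac{9}{4} e_{1} + \frac{389}{48} e_{2} + \frac{41}{16} e_{3} - \frac{17}{4} e_{4} - \frac{37}{12} e_{123} + \frac{23}{6} e_{124} - \frac{35}{24} e_{234}
(2 e_{3}) R2 = \frac{74}{15} e_{1} + \frac{41}{10} e_{2} + \frac{389}{30} e_{3} + \frac{7}{3} e_{4} + \frac{18}{5} e_{123} + \frac{92}{15} e_{134} + \frac{34}{5} e_{234}
(-4 e_{4}) R2 = \frac{184}{15} e_{1} + \frac{68}{5} e_{2} + \frac{14}{3} e_{3} - \frac{389}{15} e_{4} - \frac{36}{5} e_{124} - \frac{148}{15} e_{134} - \frac{41}{5} e_{234}
Summing the partial products and collecting blades:
Answer: \frac{127}{15} e_{1} + \frac{5761}{240} e_{2} + \frac{851}{48} e_{3} - \frac{1487}{60} e_{4} - \frac{23}{15} e_{123} + \frac{1}{30} e_{124} - \frac{77}{30} e_{134} - \frac{343}{120} e_{234}


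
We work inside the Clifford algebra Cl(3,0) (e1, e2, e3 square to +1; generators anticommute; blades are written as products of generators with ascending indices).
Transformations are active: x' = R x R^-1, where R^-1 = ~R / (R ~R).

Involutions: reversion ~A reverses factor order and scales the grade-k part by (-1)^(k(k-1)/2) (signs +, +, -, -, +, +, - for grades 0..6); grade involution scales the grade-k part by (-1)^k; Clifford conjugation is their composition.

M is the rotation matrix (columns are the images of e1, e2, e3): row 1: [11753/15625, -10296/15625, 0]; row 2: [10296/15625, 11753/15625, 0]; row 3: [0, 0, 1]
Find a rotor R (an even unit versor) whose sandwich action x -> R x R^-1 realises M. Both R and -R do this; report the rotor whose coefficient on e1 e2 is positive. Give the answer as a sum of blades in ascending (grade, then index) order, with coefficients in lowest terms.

Method: write R = a + b12*e1 e2 + b13*e1 e3 + b23*e2 e3 with a^2 + b12^2 + b13^2 + b23^2 = 1 (so R^-1 = ~R). Expanding the columns R e_j ~R gives tr M = 4a^2 - 1 and, from the antisymmetric part, M21 - M12 = -4a*b12, M13 - M31 = 4a*b13, M32 - M23 = -4a*b23.
Here tr M = 39131/15625, so a^2 = (1 + tr M)/4 = 13689/15625 and a = ±117/125. Taking a = 117/125: M21 - M12 = 20592/15625, M13 - M31 = 0, M32 - M23 = 0, giving b12 = -44/125, b13 = 0, b23 = 0, i.e. R = 117/125 - 44/125*e1 e2.
Its e1 e2 coefficient is negative, so report the other preimage -R.
Answer: -117/125 + 44/125*e1 e2. Why the constraint matters: R and -R act identically through the sandwich — M has trace 39131/15625 either way — so only the sign condition on e1 e2 picks one of the two preimages.


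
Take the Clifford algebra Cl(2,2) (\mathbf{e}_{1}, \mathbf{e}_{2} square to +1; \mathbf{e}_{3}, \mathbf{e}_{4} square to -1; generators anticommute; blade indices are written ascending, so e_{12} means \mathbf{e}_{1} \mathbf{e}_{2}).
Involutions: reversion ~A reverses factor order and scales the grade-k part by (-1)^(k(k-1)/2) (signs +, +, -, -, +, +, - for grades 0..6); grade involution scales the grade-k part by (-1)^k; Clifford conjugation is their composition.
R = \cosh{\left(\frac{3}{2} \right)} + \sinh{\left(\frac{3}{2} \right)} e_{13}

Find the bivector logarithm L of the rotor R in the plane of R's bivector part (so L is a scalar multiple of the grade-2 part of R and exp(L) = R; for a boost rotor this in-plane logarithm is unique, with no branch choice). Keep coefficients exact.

The scalar part of R is \cosh{\left(\frac{3}{2} \right)}, which determines |rapidity| via cosh; the sign lives in the bivector part, and pairing them (bivector part over sinh of the rapidity = the plane) gives the unique in-plane L = rapidity * plane.
Concretely: cosh(rapidity) = \cosh{\left(\frac{3}{2} \right)} gives rapidity = ±\frac{3}{2}, and since rapidity/sinh(rapidity) is even the sign is immaterial: L = (rapidity/sinh(rapidity)) * <R>_2 = (\frac{3}{2 \sinh{\left(\frac{3}{2} \right)}}) * <R>_2.
Answer: \frac{3}{2} e_{13}


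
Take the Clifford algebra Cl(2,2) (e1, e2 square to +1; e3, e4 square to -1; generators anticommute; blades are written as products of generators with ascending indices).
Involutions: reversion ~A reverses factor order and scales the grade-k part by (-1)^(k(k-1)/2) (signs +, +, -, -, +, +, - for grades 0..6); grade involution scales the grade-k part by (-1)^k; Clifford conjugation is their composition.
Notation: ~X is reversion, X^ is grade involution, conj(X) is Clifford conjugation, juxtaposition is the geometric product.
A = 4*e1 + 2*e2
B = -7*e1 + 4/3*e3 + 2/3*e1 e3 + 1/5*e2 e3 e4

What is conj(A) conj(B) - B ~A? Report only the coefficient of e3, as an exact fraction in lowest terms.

first term: -28 + 8/3*e3 + 14*e1 e2 + 16/3*e1 e3 + 8/3*e2 e3 - 2/5*e3 e4 - 4/3*e1 e2 e3 - 4/5*e1 e2 e3 e4
second term: -28 - 8/3*e3 - 14*e1 e2 - 16/3*e1 e3 - 8/3*e2 e3 + 2/5*e3 e4 - 4/3*e1 e2 e3 - 4/5*e1 e2 e3 e4
Answer: 16/3


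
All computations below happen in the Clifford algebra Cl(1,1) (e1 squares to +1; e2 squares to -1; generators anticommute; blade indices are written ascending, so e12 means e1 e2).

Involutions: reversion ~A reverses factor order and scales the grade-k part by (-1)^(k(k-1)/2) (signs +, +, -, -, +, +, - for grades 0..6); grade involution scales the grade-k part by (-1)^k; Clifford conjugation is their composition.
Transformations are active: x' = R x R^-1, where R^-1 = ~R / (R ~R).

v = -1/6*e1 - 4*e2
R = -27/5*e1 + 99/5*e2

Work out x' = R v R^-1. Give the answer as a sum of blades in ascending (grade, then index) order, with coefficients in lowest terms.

~R = -27/5*e1 + 99/5*e2, and R ~R = -9072/25, so R^-1 = ~R / (-9072/25).
R v = 801/10 + 249/10*e12
Answer: 857/336*e1 - 531/112*e2


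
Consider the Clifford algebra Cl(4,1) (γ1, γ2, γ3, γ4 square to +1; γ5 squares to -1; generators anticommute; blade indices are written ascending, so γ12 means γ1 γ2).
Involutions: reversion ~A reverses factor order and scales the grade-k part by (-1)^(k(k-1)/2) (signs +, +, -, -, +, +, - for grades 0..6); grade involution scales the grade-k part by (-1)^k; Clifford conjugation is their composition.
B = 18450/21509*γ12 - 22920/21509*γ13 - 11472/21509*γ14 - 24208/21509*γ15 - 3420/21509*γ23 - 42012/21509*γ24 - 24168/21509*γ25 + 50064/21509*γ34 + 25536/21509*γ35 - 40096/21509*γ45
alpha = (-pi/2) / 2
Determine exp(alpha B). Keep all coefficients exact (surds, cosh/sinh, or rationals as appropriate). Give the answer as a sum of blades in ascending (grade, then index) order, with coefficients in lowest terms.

B^2 term by term: the squares give (18450/21509)^2*(γ12)^2 + (-22920/21509)^2*(γ13)^2 + (-11472/21509)^2*(γ14)^2 + (-24208/21509)^2*(γ15)^2 + (-3420/21509)^2*(γ23)^2 + (-42012/21509)^2*(γ24)^2 + (-24168/21509)^2*(γ25)^2 + (50064/21509)^2*(γ34)^2 + (25536/21509)^2*(γ35)^2 + (-40096/21509)^2*(γ45)^2 = 340402500/462637081*(-1) + 525326400/462637081*(-1) + 131606784/462637081*(-1) + 586027264/462637081*(+1) + 11696400/462637081*(-1) + 1765008144/462637081*(-1) + 584092224/462637081*(+1) + 2506404096/462637081*(-1) + 652087296/462637081*(+1) + 1607689216/462637081*(+1) = -4 (each basis 2-blade squares to minus the product of its generators' squares); cross terms between blades sharing an index anticommute and cancel; the commuting (index-disjoint) pairs give grade-4 terms 2*c*c'*(blade product), which cancel blade by blade — γ1234: 1847361600/462637081 - 1925830080/462637081 + 78468480/462637081 = 0; γ1235: 942278400/462637081 - 1107861120/462637081 + 165582720/462637081 = 0; γ1245: -1479542400/462637081 - 554510592/462637081 + 2034052992/462637081 = 0; γ1345: 1838000640/462637081 + 585897984/462637081 - 2423898624/462637081 = 0; γ2345: 274256640/462637081 + 2145636864/462637081 - 2419893504/462637081 = 0 — confirming B is simple. So B^2 = -4.
B^2 = -4 — the series telescopes trigonometrically here: l = 2, alpha*l = -pi/2, so exp(alpha B) = cos(-pi/2) + (sin(-pi/2)/2)*B = 0 + (-1/2)*B.
Answer: -9225/21509*γ12 + 11460/21509*γ13 + 5736/21509*γ14 + 12104/21509*γ15 + 1710/21509*γ23 + 21006/21509*γ24 + 12084/21509*γ25 - 25032/21509*γ34 - 12768/21509*γ35 + 20048/21509*γ45


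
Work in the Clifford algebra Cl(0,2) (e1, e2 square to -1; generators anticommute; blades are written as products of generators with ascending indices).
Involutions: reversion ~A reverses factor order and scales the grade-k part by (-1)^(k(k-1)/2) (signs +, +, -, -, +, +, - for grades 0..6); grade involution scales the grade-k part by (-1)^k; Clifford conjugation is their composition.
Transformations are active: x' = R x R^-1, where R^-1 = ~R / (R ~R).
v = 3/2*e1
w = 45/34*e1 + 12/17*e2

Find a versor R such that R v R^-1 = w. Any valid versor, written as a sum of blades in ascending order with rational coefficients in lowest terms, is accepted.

The midline construction: v and w both square to -9/4, so reflecting in their sum 48/17*e1 + 12/17*e2 exchanges them.
Answer: 48/17*e1 + 12/17*e2


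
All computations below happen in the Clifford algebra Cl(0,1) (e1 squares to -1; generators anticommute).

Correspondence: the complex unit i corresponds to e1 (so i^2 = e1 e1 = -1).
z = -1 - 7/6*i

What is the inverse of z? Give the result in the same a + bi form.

In blades: z = -1 - 7/6*e1.
With qbar = -1 + 7/6*e1 (scalar fixed, mapped units negated), z qbar = 85/36 (the sum of squared coefficients), so z^-1 = qbar / (85/36) = -36/85 + 42/85*e1; translating back:
Answer: -36/85 + 42/85*i


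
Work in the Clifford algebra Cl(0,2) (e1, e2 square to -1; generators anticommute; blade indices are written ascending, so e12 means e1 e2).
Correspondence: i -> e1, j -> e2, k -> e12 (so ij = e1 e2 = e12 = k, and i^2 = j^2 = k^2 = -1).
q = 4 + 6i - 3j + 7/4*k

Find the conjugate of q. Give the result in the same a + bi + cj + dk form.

In blades: q = 4 + 6*e1 - 3*e2 + 7/4*e12.
Conjugation here is Clifford conjugation: the scalar is fixed and the grade-1 and grade-2 blades all flip sign, giving 4 - 6*e1 + 3*e2 - 7/4*e12; translating back:
Answer: 4 - 6i + 3j - 7/4*k


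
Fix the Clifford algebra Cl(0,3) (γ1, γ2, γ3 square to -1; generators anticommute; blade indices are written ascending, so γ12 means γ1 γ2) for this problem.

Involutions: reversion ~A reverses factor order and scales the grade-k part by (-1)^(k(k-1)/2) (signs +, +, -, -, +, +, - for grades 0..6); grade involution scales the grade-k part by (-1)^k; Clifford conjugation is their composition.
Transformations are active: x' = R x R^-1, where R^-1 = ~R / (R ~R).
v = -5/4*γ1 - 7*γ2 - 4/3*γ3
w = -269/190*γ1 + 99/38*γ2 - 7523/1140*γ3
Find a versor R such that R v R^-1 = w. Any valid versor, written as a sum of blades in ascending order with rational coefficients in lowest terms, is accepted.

A norm check does it: q(v) = q(w) = -7537/144, hence R = v + w = -1013/380*γ1 - 167/38*γ2 - 9043/1140*γ3 realises the map — parallel part kept, (v - w)/2 negated, v carried to w.
Answer: -1013/380*γ1 - 167/38*γ2 - 9043/1140*γ3


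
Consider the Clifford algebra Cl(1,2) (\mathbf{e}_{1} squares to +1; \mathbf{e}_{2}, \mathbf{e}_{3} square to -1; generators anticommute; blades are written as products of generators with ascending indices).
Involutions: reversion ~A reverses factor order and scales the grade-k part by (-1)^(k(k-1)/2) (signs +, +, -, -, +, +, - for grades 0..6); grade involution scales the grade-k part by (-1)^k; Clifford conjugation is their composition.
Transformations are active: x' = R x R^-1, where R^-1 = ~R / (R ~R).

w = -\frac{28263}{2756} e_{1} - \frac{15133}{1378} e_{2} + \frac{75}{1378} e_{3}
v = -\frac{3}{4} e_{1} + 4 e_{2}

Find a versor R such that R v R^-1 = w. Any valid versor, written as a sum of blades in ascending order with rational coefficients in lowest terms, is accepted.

Why this works: both vectors square to -\frac{247}{16}, so q(v) = q(w) and R = v + w = -\frac{15165}{1378} e_{1} - \frac{9621}{1378} e_{2} + \frac{75}{1378} e_{3} carries v to w — its own direction survives, the complement (v - w)/2 flips.
Answer: -\frac{15165}{1378} e_{1} - \frac{9621}{1378} e_{2} + \frac{75}{1378} e_{3}


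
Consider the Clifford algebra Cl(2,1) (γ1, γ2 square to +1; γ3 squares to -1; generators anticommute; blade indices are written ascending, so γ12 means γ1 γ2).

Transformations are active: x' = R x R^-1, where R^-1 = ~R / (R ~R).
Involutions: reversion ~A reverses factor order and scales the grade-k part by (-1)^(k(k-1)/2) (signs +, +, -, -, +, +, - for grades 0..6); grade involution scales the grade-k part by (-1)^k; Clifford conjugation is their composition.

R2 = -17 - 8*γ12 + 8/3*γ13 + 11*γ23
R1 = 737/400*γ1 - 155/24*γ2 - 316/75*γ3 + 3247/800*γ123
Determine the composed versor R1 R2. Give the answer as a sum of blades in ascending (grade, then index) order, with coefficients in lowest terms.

Distribute over the terms of R1 (each basis-blade product reordered to ascending indices, repeated generators contracted through their squares):
(737/400*γ1) R2 = -12529/400*γ1 - 737/50*γ2 + 737/150*γ3 + 8107/400*γ123
(-155/24*γ2) R2 = -155/3*γ1 + 2635/24*γ2 - 1705/24*γ3 + 155/9*γ123
(-316/75*γ3) R2 = -2528/225*γ1 - 3476/75*γ2 + 5372/75*γ3 + 2528/75*γ123
(3247/800*γ123) R2 = 35717/800*γ1 - 3247/300*γ2 + 3247/100*γ3 - 55199/800*γ123
Summing the partial products and collecting blades:
Answer: -71393/1440*γ1 + 22729/600*γ2 + 22781/600*γ3 + 15823/7200*γ123


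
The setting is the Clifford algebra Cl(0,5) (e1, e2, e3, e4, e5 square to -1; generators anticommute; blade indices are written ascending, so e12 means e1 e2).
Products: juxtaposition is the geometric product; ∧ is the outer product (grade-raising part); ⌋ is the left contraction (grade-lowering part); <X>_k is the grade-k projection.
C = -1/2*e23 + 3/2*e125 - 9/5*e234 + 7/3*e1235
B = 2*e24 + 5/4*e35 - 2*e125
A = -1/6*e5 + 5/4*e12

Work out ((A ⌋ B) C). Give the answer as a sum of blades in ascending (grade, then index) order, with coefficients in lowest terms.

step 1: -5/24*e3 + 5/2*e5 - 1/3*e12
step 2: 5/48*e2 + 1/2*e5 - 15/4*e12 - 1/6*e13 + 3/8*e24 + 7/9*e35 + 35/6*e123 + 35/72*e125 - 3/5*e134 - 5/4*e235 - 5/16*e1235 + 9/2*e2345
Answer: 5/48*e2 + 1/2*e5 - 15/4*e12 - 1/6*e13 + 3/8*e24 + 7/9*e35 + 35/6*e123 + 35/72*e125 - 3/5*e134 - 5/4*e235 - 5/16*e1235 + 9/2*e2345


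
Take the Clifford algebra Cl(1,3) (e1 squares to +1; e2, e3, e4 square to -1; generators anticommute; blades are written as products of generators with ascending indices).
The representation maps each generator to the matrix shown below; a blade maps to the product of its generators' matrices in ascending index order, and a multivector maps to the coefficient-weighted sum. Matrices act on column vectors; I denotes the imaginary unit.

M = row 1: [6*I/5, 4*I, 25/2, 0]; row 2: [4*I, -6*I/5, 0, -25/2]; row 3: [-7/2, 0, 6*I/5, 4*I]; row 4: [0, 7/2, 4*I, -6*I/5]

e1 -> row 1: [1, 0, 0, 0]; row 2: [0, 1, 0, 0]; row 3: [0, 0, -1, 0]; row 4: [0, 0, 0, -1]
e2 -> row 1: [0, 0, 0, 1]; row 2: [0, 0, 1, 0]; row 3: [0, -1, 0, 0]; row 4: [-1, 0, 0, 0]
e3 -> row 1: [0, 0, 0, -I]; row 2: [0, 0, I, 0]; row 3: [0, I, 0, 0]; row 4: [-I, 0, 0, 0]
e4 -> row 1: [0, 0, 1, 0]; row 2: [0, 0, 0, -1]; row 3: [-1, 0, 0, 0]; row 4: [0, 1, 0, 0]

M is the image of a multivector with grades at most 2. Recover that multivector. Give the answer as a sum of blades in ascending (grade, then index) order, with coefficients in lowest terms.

Method: the blade images are trace-orthogonal — tr(rho(e_A) rho(e_B)^-1) = 4 if A = B and 0 otherwise — and rho(e_A)^-1 = (e_A)^2 * rho(e_A) with (e_A)^2 = +1 or -1, so the coefficient of e_A in the preimage is (e_A)^2 * tr(M rho(e_A))/4.
Nonzero projections over blades of grade <= 2: e4: (e4)^2 = -1, tr(M rho(e4)) = -32, coefficient 8; e1 e4: (e1 e4)^2 = +1, tr(M rho(e1 e4)) = 18, coefficient 9/2; e2 e3: (e2 e3)^2 = -1, tr(M rho(e2 e3)) = 24/5, coefficient -6/5; e3 e4: (e3 e4)^2 = -1, tr(M rho(e3 e4)) = 16, coefficient -4. Every other blade of grade <= 2 projects to 0.
Answer: 8*e4 + 9/2*e1 e4 - 6/5*e2 e3 - 4*e3 e4


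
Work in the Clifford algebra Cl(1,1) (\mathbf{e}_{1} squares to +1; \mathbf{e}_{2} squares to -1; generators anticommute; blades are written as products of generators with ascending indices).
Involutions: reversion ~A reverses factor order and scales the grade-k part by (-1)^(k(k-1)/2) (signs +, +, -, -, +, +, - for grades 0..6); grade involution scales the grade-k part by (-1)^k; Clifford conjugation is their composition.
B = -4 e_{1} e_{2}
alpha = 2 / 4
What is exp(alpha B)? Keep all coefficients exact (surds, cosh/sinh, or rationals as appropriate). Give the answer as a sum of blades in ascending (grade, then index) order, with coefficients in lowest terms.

B^2 = (-4)^2*(e_{1} e_{2})^2 = 16*(+1) = 16 (a basis 2-blade squares to minus the product of its generators' squares).
B^2 = 16 — a positive square means the series sums to a boost: l = 4, alpha*l = 2, so exp(alpha B) = cosh(2) + (sinh(2)/4)*B = \cosh{\left(2 \right)} + (\frac{\sinh{\left(2 \right)}}{4})*B.
Answer: \cosh{\left(2 \right)} - \sinh{\left(2 \right)} e_{1} e_{2}


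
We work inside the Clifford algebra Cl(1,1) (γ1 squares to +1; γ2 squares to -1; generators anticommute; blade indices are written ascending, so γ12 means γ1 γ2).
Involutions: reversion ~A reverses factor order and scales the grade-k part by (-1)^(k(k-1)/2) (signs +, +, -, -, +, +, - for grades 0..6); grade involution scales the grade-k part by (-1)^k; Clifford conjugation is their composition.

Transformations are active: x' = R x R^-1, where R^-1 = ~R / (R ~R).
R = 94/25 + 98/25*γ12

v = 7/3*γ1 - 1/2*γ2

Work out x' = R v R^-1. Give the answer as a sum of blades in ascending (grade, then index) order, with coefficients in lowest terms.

~R = 94/25 - 98/25*γ12, and R ~R = -768/625, so R^-1 = ~R / (-768/625).
R v = 161/15*γ1 - 827/75*γ2
Answer: -39179/576*γ1 + 39157/576*γ2


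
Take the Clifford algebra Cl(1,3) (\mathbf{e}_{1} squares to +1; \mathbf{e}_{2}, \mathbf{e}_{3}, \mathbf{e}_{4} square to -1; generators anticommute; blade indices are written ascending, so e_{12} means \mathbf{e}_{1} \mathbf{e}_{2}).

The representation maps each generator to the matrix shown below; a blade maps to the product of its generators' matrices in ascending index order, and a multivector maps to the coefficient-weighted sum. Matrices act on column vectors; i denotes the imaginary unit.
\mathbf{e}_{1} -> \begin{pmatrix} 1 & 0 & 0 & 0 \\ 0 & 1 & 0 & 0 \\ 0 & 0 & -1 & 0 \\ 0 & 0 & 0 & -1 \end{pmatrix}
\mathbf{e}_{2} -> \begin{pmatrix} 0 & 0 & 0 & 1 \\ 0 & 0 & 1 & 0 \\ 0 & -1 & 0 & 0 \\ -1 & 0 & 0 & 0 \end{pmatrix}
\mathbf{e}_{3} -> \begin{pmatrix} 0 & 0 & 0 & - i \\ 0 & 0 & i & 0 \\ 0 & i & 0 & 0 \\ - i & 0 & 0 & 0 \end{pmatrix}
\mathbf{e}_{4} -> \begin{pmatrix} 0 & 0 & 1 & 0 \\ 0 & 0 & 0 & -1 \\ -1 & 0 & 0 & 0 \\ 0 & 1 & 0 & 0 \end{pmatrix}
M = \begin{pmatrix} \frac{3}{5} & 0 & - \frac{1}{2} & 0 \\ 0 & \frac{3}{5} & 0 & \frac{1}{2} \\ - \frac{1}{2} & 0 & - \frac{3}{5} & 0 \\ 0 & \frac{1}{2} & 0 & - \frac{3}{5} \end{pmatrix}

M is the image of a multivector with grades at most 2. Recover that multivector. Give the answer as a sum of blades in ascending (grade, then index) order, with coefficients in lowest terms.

Method: the blade images are trace-orthogonal — tr(rho(e_A) rho(e_B)^-1) = 4 if A = B and 0 otherwise — and rho(e_A)^-1 = (e_A)^2 * rho(e_A) with (e_A)^2 = +1 or -1, so the coefficient of e_A in the preimage is (e_A)^2 * tr(M rho(e_A))/4.
Nonzero projections over blades of grade <= 2: e_{1}: (e_{1})^2 = +1, tr(M rho(e_{1})) = \frac{12}{5}, coefficient \frac{3}{5}; e_{14}: (e_{14})^2 = +1, tr(M rho(e_{14})) = -2, coefficient -\frac{1}{2}. Every other blade of grade <= 2 projects to 0.
Answer: \frac{3}{5} e_{1} - \frac{1}{2} e_{14}


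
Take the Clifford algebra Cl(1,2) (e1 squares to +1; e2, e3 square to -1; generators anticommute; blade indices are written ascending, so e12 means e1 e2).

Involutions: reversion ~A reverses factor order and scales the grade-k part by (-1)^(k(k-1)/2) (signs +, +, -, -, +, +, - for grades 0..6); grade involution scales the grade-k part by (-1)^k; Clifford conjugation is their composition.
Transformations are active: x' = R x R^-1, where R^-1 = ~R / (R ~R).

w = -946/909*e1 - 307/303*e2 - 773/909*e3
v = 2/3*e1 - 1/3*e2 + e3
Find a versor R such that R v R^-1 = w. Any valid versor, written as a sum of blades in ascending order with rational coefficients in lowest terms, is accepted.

Reasoning: v^2 = w^2 = -2/3 since conjugation preserves the quadratic form; R = v + w = -340/909*e1 - 136/101*e2 + 136/909*e3 is then valid when invertible, keeping its own part and reversing (v - w)/2.
Answer: -340/909*e1 - 136/101*e2 + 136/909*e3


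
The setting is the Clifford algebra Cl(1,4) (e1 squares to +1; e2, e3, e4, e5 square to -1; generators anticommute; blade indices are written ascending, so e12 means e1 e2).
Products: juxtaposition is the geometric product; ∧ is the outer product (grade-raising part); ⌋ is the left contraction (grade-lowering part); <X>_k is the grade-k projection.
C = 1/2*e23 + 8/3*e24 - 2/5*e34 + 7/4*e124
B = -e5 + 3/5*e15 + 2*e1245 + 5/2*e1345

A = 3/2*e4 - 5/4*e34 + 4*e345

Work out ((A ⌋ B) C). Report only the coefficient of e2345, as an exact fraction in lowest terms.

step 1: -10*e1 + 25/8*e15 - 3*e125 - 15/4*e135
step 2: -35/2*e24 + 21/4*e45 - 5*e123 - 80/3*e124 - 15/8*e125 + 4*e134 + 3/2*e135 + 13/2*e145 - 175/32*e245 + 25/16*e1235 + 25/3*e1245 - 5/4*e1345 + 105/16*e2345 + 56/5*e12345
Answer: 105/16


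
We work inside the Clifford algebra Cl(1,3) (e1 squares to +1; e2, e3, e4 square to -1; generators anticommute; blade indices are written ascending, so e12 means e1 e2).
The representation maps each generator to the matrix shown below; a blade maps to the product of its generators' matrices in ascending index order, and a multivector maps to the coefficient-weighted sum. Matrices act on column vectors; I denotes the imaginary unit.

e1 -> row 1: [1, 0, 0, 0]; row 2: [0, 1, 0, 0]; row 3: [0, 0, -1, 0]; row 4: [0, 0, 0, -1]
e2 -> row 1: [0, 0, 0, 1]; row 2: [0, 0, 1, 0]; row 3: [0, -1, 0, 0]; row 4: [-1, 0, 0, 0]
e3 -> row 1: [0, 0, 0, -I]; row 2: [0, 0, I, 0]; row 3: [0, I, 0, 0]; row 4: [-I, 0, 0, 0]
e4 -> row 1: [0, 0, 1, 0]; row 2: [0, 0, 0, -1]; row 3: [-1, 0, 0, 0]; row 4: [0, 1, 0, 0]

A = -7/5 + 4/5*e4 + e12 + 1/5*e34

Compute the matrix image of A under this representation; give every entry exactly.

Bivector images (products of the table entries): rho(e12) = rho(e1)rho(e2) = row 1: [0, 0, 0, 1]; row 2: [0, 0, 1, 0]; row 3: [0, 1, 0, 0]; row 4: [1, 0, 0, 0]; rho(e34) = rho(e3)rho(e4) = row 1: [0, -I, 0, 0]; row 2: [-I, 0, 0, 0]; row 3: [0, 0, 0, -I]; row 4: [0, 0, -I, 0].
M = (-7/5)*1 + (4/5)*rho(e4) + (1)*rho(e12) + (1/5)*rho(e34), summed entrywise (1 is the identity matrix):
Answer: row 1: [-7/5, -I/5, 4/5, 1]; row 2: [-I/5, -7/5, 1, -4/5]; row 3: [-4/5, 1, -7/5, -I/5]; row 4: [1, 4/5, -I/5, -7/5]


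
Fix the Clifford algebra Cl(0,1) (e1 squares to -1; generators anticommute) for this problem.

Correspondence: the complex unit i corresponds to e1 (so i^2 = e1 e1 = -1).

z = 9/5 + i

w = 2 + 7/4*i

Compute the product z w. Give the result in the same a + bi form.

In blades: z = 9/5 + e1, w = 2 + 7/4*e1.
Distribute z over w term by term (generator squares from the signature, products reordered to ascending indices): (9/5)*w = 18/5 + 63/20*e1; (e1)*w = -7/4 + 2*e1.
Sum: 37/20 + 103/20*e1; translating back through the correspondence:
Answer: 37/20 + 103/20*i


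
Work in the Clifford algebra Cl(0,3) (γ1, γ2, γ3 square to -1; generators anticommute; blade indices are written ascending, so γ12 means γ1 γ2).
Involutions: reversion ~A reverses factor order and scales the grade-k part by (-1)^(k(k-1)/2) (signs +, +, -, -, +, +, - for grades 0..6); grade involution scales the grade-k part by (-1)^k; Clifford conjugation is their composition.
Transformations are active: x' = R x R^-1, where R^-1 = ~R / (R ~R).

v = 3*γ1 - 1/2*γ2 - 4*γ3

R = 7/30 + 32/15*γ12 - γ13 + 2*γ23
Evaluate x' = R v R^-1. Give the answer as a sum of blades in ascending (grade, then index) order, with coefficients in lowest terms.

~R = 7/30 - 32/15*γ12 + γ13 - 2*γ23, and R ~R = 1729/180, so R^-1 = ~R / (1729/180).
R v = -67/30*γ1 + 857/60*γ2 - 74/15*γ3 - 91/30*γ123
Answer: -5399/1235*γ1 + 1389/2470*γ2 + 596/247*γ3


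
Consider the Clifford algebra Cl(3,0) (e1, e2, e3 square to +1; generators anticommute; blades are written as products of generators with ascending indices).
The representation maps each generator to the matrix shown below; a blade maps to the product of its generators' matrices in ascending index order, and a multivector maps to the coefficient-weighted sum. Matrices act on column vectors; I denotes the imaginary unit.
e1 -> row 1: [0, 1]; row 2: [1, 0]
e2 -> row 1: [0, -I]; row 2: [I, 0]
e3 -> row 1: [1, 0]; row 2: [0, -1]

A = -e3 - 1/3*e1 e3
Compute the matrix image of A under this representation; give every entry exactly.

Bivector images (products of the table entries): rho(e1 e3) = rho(e1)rho(e3) = row 1: [0, -1]; row 2: [1, 0].
M = (-1)*rho(e3) + (-1/3)*rho(e1 e3), summed entrywise:
Answer: row 1: [-1, 1/3]; row 2: [-1/3, 1]


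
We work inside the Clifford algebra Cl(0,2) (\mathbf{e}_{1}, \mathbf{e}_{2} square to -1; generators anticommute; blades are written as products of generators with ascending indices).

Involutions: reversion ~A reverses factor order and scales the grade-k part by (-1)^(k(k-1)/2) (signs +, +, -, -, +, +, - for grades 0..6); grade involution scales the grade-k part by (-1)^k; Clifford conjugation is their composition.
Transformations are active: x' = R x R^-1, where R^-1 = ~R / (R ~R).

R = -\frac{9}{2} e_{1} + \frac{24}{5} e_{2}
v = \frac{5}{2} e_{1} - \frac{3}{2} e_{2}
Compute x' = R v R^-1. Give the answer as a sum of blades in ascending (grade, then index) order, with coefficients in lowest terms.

~R = -\frac{9}{2} e_{1} + \frac{24}{5} e_{2}, and R ~R = -\frac{4329}{100}, so R^-1 = ~R / (-\frac{4329}{100}).
R v = \frac{369}{20} - \frac{21}{4} e_{1} e_{2}
Answer: \frac{1285}{962} e_{1} - \frac{2493}{962} e_{2}


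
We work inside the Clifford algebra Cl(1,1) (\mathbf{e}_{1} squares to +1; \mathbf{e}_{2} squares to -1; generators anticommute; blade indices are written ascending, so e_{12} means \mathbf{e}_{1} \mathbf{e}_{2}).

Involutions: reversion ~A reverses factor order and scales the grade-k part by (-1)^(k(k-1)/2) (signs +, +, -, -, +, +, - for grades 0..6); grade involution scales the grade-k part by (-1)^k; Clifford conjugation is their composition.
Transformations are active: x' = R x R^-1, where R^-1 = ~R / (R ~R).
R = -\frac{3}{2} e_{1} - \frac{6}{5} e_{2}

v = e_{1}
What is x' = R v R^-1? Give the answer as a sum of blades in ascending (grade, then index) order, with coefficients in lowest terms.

~R = -\frac{3}{2} e_{1} - \frac{6}{5} e_{2}, and R ~R = \frac{81}{100}, so R^-1 = ~R / (\frac{81}{100}).
R v = -\frac{3}{2} + \frac{6}{5} e_{12}
Answer: \frac{41}{9} e_{1} + \frac{40}{9} e_{2}
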